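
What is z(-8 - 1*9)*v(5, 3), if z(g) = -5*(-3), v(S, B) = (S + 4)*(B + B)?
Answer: 810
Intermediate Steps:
v(S, B) = 2*B*(4 + S) (v(S, B) = (4 + S)*(2*B) = 2*B*(4 + S))
z(g) = 15
z(-8 - 1*9)*v(5, 3) = 15*(2*3*(4 + 5)) = 15*(2*3*9) = 15*54 = 810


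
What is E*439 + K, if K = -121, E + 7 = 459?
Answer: 198307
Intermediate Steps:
E = 452 (E = -7 + 459 = 452)
E*439 + K = 452*439 - 121 = 198428 - 121 = 198307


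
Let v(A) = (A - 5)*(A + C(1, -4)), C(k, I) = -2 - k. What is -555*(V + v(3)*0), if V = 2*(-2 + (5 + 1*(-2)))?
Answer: -1110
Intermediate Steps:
v(A) = (-5 + A)*(-3 + A) (v(A) = (A - 5)*(A + (-2 - 1*1)) = (-5 + A)*(A + (-2 - 1)) = (-5 + A)*(A - 3) = (-5 + A)*(-3 + A))
V = 2 (V = 2*(-2 + (5 - 2)) = 2*(-2 + 3) = 2*1 = 2)
-555*(V + v(3)*0) = -555*(2 + (15 + 3² - 8*3)*0) = -555*(2 + (15 + 9 - 24)*0) = -555*(2 + 0*0) = -555*(2 + 0) = -555*2 = -1110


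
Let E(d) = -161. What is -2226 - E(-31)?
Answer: -2065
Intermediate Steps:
-2226 - E(-31) = -2226 - 1*(-161) = -2226 + 161 = -2065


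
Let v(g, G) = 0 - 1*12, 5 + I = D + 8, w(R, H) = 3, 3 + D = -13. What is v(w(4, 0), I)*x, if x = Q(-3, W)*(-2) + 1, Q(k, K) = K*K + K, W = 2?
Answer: 132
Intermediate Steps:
D = -16 (D = -3 - 13 = -16)
Q(k, K) = K + K² (Q(k, K) = K² + K = K + K²)
x = -11 (x = (2*(1 + 2))*(-2) + 1 = (2*3)*(-2) + 1 = 6*(-2) + 1 = -12 + 1 = -11)
I = -13 (I = -5 + (-16 + 8) = -5 - 8 = -13)
v(g, G) = -12 (v(g, G) = 0 - 12 = -12)
v(w(4, 0), I)*x = -12*(-11) = 132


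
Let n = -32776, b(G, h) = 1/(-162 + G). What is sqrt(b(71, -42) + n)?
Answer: I*sqrt(271418147)/91 ≈ 181.04*I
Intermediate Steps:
sqrt(b(71, -42) + n) = sqrt(1/(-162 + 71) - 32776) = sqrt(1/(-91) - 32776) = sqrt(-1/91 - 32776) = sqrt(-2982617/91) = I*sqrt(271418147)/91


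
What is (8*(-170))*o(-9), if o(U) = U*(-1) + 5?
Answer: -19040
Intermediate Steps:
o(U) = 5 - U (o(U) = -U + 5 = 5 - U)
(8*(-170))*o(-9) = (8*(-170))*(5 - 1*(-9)) = -1360*(5 + 9) = -1360*14 = -19040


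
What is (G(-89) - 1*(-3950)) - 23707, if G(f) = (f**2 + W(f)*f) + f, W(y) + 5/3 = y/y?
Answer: -35597/3 ≈ -11866.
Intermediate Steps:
W(y) = -2/3 (W(y) = -5/3 + y/y = -5/3 + 1 = -2/3)
G(f) = f**2 + f/3 (G(f) = (f**2 - 2*f/3) + f = f**2 + f/3)
(G(-89) - 1*(-3950)) - 23707 = (-89*(1/3 - 89) - 1*(-3950)) - 23707 = (-89*(-266/3) + 3950) - 23707 = (23674/3 + 3950) - 23707 = 35524/3 - 23707 = -35597/3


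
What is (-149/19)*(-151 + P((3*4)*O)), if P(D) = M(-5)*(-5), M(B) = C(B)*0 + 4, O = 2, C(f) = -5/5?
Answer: 1341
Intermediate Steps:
C(f) = -1 (C(f) = -5*1/5 = -1)
M(B) = 4 (M(B) = -1*0 + 4 = 0 + 4 = 4)
P(D) = -20 (P(D) = 4*(-5) = -20)
(-149/19)*(-151 + P((3*4)*O)) = (-149/19)*(-151 - 20) = -149*1/19*(-171) = -149/19*(-171) = 1341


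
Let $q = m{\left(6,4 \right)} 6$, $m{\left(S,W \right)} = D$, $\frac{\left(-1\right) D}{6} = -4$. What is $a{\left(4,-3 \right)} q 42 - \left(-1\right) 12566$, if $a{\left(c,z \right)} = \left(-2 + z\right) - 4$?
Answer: $-41866$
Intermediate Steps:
$D = 24$ ($D = \left(-6\right) \left(-4\right) = 24$)
$m{\left(S,W \right)} = 24$
$q = 144$ ($q = 24 \cdot 6 = 144$)
$a{\left(c,z \right)} = -6 + z$
$a{\left(4,-3 \right)} q 42 - \left(-1\right) 12566 = \left(-6 - 3\right) 144 \cdot 42 - \left(-1\right) 12566 = \left(-9\right) 6048 - -12566 = -54432 + 12566 = -41866$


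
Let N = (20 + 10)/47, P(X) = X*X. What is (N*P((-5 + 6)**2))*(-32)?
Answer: -960/47 ≈ -20.426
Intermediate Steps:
P(X) = X**2
N = 30/47 (N = 30*(1/47) = 30/47 ≈ 0.63830)
(N*P((-5 + 6)**2))*(-32) = (30*((-5 + 6)**2)**2/47)*(-32) = (30*(1**2)**2/47)*(-32) = ((30/47)*1**2)*(-32) = ((30/47)*1)*(-32) = (30/47)*(-32) = -960/47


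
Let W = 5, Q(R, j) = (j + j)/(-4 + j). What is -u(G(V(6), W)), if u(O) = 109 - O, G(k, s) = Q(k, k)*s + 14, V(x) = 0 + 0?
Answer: -95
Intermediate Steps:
Q(R, j) = 2*j/(-4 + j) (Q(R, j) = (2*j)/(-4 + j) = 2*j/(-4 + j))
V(x) = 0
G(k, s) = 14 + 2*k*s/(-4 + k) (G(k, s) = (2*k/(-4 + k))*s + 14 = 2*k*s/(-4 + k) + 14 = 14 + 2*k*s/(-4 + k))
-u(G(V(6), W)) = -(109 - 2*(-28 + 7*0 + 0*5)/(-4 + 0)) = -(109 - 2*(-28 + 0 + 0)/(-4)) = -(109 - 2*(-1)*(-28)/4) = -(109 - 1*14) = -(109 - 14) = -1*95 = -95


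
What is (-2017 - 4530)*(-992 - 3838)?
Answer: 31622010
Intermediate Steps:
(-2017 - 4530)*(-992 - 3838) = -6547*(-4830) = 31622010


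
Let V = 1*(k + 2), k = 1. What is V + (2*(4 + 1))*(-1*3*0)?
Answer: 3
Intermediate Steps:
V = 3 (V = 1*(1 + 2) = 1*3 = 3)
V + (2*(4 + 1))*(-1*3*0) = 3 + (2*(4 + 1))*(-1*3*0) = 3 + (2*5)*(-3*0) = 3 + 10*0 = 3 + 0 = 3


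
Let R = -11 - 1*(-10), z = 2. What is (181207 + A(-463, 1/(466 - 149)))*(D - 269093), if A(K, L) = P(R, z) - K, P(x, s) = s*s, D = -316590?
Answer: -106403373342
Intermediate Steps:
R = -1 (R = -11 + 10 = -1)
P(x, s) = s²
A(K, L) = 4 - K (A(K, L) = 2² - K = 4 - K)
(181207 + A(-463, 1/(466 - 149)))*(D - 269093) = (181207 + (4 - 1*(-463)))*(-316590 - 269093) = (181207 + (4 + 463))*(-585683) = (181207 + 467)*(-585683) = 181674*(-585683) = -106403373342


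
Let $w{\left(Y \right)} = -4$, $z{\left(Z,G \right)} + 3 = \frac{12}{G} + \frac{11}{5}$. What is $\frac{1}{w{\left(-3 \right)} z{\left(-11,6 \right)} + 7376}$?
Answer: $\frac{5}{36856} \approx 0.00013566$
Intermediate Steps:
$z{\left(Z,G \right)} = - \frac{4}{5} + \frac{12}{G}$ ($z{\left(Z,G \right)} = -3 + \left(\frac{12}{G} + \frac{11}{5}\right) = -3 + \left(\frac{11}{5} + \frac{12}{G}\right) = - \frac{4}{5} + \frac{12}{G}$)
$\frac{1}{w{\left(-3 \right)} z{\left(-11,6 \right)} + 7376} = \frac{1}{- 4 \left(- \frac{4}{5} + \frac{12}{6}\right) + 7376} = \frac{1}{- 4 \left(- \frac{4}{5} + 12 \cdot \frac{1}{6}\right) + 7376} = \frac{1}{- 4 \left(- \frac{4}{5} + 2\right) + 7376} = \frac{1}{\left(-4\right) \frac{6}{5} + 7376} = \frac{1}{- \frac{24}{5} + 7376} = \frac{1}{\frac{36856}{5}} = \frac{5}{36856}$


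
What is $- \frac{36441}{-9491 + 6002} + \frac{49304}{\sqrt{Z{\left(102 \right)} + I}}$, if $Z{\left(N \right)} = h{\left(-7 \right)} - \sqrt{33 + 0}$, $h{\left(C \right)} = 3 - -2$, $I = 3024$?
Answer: $\frac{12147}{1163} + \frac{49304}{\sqrt{3029 - \sqrt{33}}} \approx 907.14$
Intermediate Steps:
$h{\left(C \right)} = 5$ ($h{\left(C \right)} = 3 + 2 = 5$)
$Z{\left(N \right)} = 5 - \sqrt{33}$ ($Z{\left(N \right)} = 5 - \sqrt{33 + 0} = 5 - \sqrt{33}$)
$- \frac{36441}{-9491 + 6002} + \frac{49304}{\sqrt{Z{\left(102 \right)} + I}} = - \frac{36441}{-9491 + 6002} + \frac{49304}{\sqrt{\left(5 - \sqrt{33}\right) + 3024}} = - \frac{36441}{-3489} + \frac{49304}{\sqrt{3029 - \sqrt{33}}} = \left(-36441\right) \left(- \frac{1}{3489}\right) + \frac{49304}{\sqrt{3029 - \sqrt{33}}} = \frac{12147}{1163} + \frac{49304}{\sqrt{3029 - \sqrt{33}}}$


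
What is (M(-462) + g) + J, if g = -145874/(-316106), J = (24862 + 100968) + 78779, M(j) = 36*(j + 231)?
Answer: 31024770466/158053 ≈ 1.9629e+5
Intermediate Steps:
M(j) = 8316 + 36*j (M(j) = 36*(231 + j) = 8316 + 36*j)
J = 204609 (J = 125830 + 78779 = 204609)
g = 72937/158053 (g = -145874*(-1/316106) = 72937/158053 ≈ 0.46147)
(M(-462) + g) + J = ((8316 + 36*(-462)) + 72937/158053) + 204609 = ((8316 - 16632) + 72937/158053) + 204609 = (-8316 + 72937/158053) + 204609 = -1314295811/158053 + 204609 = 31024770466/158053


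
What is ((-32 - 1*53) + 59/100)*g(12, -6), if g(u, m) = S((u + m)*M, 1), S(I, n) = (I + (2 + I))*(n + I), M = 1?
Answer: -413609/50 ≈ -8272.2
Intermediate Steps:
S(I, n) = (2 + 2*I)*(I + n)
g(u, m) = 2 + 2*(m + u)² + 4*m + 4*u (g(u, m) = 2*((u + m)*1) + 2*1 + 2*((u + m)*1)² + 2*((u + m)*1)*1 = 2*((m + u)*1) + 2 + 2*((m + u)*1)² + 2*((m + u)*1)*1 = 2*(m + u) + 2 + 2*(m + u)² + 2*(m + u)*1 = (2*m + 2*u) + 2 + 2*(m + u)² + (2*m + 2*u) = 2 + 2*(m + u)² + 4*m + 4*u)
((-32 - 1*53) + 59/100)*g(12, -6) = ((-32 - 1*53) + 59/100)*(2 + 2*(-6 + 12)² + 4*(-6) + 4*12) = ((-32 - 53) + 59*(1/100))*(2 + 2*6² - 24 + 48) = (-85 + 59/100)*(2 + 2*36 - 24 + 48) = -8441*(2 + 72 - 24 + 48)/100 = -8441/100*98 = -413609/50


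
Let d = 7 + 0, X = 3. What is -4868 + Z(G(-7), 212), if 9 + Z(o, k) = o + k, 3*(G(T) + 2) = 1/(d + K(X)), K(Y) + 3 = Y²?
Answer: -182012/39 ≈ -4667.0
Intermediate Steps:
d = 7
K(Y) = -3 + Y²
G(T) = -77/39 (G(T) = -2 + 1/(3*(7 + (-3 + 3²))) = -2 + 1/(3*(7 + (-3 + 9))) = -2 + 1/(3*(7 + 6)) = -2 + (⅓)/13 = -2 + (⅓)*(1/13) = -2 + 1/39 = -77/39)
Z(o, k) = -9 + k + o (Z(o, k) = -9 + (o + k) = -9 + (k + o) = -9 + k + o)
-4868 + Z(G(-7), 212) = -4868 + (-9 + 212 - 77/39) = -4868 + 7840/39 = -182012/39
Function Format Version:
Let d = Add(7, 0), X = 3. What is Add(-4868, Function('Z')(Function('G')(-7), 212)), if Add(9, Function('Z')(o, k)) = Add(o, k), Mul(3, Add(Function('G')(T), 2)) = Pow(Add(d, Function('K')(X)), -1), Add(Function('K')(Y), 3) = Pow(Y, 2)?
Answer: Rational(-182012, 39) ≈ -4667.0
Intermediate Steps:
d = 7
Function('K')(Y) = Add(-3, Pow(Y, 2))
Function('G')(T) = Rational(-77, 39) (Function('G')(T) = Add(-2, Mul(Rational(1, 3), Pow(Add(7, Add(-3, Pow(3, 2))), -1))) = Add(-2, Mul(Rational(1, 3), Pow(Add(7, Add(-3, 9)), -1))) = Add(-2, Mul(Rational(1, 3), Pow(Add(7, 6), -1))) = Add(-2, Mul(Rational(1, 3), Pow(13, -1))) = Add(-2, Mul(Rational(1, 3), Rational(1, 13))) = Add(-2, Rational(1, 39)) = Rational(-77, 39))
Function('Z')(o, k) = Add(-9, k, o) (Function('Z')(o, k) = Add(-9, Add(o, k)) = Add(-9, Add(k, o)) = Add(-9, k, o))
Add(-4868, Function('Z')(Function('G')(-7), 212)) = Add(-4868, Add(-9, 212, Rational(-77, 39))) = Add(-4868, Rational(7840, 39)) = Rational(-182012, 39)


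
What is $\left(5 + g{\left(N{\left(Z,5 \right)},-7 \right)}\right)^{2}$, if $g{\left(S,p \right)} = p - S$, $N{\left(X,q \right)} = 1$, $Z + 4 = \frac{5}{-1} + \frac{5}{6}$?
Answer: $9$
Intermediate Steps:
$Z = - \frac{49}{6}$ ($Z = -4 + \left(\frac{5}{-1} + \frac{5}{6}\right) = -4 + \left(5 \left(-1\right) + 5 \cdot \frac{1}{6}\right) = -4 + \left(-5 + \frac{5}{6}\right) = -4 - \frac{25}{6} = - \frac{49}{6} \approx -8.1667$)
$\left(5 + g{\left(N{\left(Z,5 \right)},-7 \right)}\right)^{2} = \left(5 - 8\right)^{2} = \left(-3\right)^{2} = 9$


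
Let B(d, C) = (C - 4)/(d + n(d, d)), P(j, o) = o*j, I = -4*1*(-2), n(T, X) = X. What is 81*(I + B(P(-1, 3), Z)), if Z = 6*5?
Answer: 297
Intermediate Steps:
I = 8 (I = -4*(-2) = 8)
P(j, o) = j*o
Z = 30
B(d, C) = (-4 + C)/(2*d) (B(d, C) = (C - 4)/(d + d) = (-4 + C)/((2*d)) = (-4 + C)*(1/(2*d)) = (-4 + C)/(2*d))
81*(I + B(P(-1, 3), Z)) = 81*(8 + (-4 + 30)/(2*((-1*3)))) = 81*(8 + (1/2)*26/(-3)) = 81*(8 + (1/2)*(-1/3)*26) = 81*(8 - 13/3) = 81*(11/3) = 297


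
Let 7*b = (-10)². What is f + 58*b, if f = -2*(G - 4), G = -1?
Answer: 5870/7 ≈ 838.57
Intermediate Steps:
f = 10 (f = -2*(-1 - 4) = -2*(-5) = 10)
b = 100/7 (b = (⅐)*(-10)² = (⅐)*100 = 100/7 ≈ 14.286)
f + 58*b = 10 + 58*(100/7) = 10 + 5800/7 = 5870/7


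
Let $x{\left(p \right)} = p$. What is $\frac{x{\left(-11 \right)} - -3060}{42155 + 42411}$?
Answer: $\frac{3049}{84566} \approx 0.036055$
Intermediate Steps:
$\frac{x{\left(-11 \right)} - -3060}{42155 + 42411} = \frac{-11 - -3060}{42155 + 42411} = \frac{-11 + 3060}{84566} = 3049 \cdot \frac{1}{84566} = \frac{3049}{84566}$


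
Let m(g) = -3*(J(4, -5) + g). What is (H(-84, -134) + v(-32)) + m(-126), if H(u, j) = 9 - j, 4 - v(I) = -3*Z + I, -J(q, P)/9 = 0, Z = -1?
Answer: 554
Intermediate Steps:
J(q, P) = 0 (J(q, P) = -9*0 = 0)
v(I) = 1 - I (v(I) = 4 - (-3*(-1) + I) = 4 - (3 + I) = 4 + (-3 - I) = 1 - I)
m(g) = -3*g (m(g) = -3*(0 + g) = -3*g)
(H(-84, -134) + v(-32)) + m(-126) = ((9 - 1*(-134)) + (1 - 1*(-32))) - 3*(-126) = ((9 + 134) + (1 + 32)) + 378 = (143 + 33) + 378 = 176 + 378 = 554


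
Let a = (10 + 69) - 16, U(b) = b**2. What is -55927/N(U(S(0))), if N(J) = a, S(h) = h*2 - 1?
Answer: -55927/63 ≈ -887.73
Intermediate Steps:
S(h) = -1 + 2*h (S(h) = 2*h - 1 = -1 + 2*h)
a = 63 (a = 79 - 16 = 63)
N(J) = 63
-55927/N(U(S(0))) = -55927/63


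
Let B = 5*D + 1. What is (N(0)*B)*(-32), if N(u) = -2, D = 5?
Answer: 1664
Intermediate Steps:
B = 26 (B = 5*5 + 1 = 25 + 1 = 26)
(N(0)*B)*(-32) = -2*26*(-32) = -52*(-32) = 1664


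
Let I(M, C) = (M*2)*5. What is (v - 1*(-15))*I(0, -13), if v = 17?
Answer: 0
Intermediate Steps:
I(M, C) = 10*M (I(M, C) = (2*M)*5 = 10*M)
(v - 1*(-15))*I(0, -13) = (17 - 1*(-15))*(10*0) = (17 + 15)*0 = 32*0 = 0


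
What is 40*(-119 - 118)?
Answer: -9480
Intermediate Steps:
40*(-119 - 118) = 40*(-237) = -9480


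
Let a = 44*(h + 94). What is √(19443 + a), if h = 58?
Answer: √26131 ≈ 161.65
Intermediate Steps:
a = 6688 (a = 44*(58 + 94) = 44*152 = 6688)
√(19443 + a) = √(19443 + 6688) = √26131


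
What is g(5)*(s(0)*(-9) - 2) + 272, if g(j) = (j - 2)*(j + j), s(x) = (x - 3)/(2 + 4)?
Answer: 347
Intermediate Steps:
s(x) = -½ + x/6 (s(x) = (-3 + x)/6 = (-3 + x)*(⅙) = -½ + x/6)
g(j) = 2*j*(-2 + j) (g(j) = (-2 + j)*(2*j) = 2*j*(-2 + j))
g(5)*(s(0)*(-9) - 2) + 272 = (2*5*(-2 + 5))*((-½ + (⅙)*0)*(-9) - 2) + 272 = (2*5*3)*((-½ + 0)*(-9) - 2) + 272 = 30*(-½*(-9) - 2) + 272 = 30*(9/2 - 2) + 272 = 30*(5/2) + 272 = 75 + 272 = 347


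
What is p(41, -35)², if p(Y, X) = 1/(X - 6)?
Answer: 1/1681 ≈ 0.00059488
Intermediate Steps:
p(Y, X) = 1/(-6 + X)
p(41, -35)² = (1/(-6 - 35))² = (1/(-41))² = (-1/41)² = 1/1681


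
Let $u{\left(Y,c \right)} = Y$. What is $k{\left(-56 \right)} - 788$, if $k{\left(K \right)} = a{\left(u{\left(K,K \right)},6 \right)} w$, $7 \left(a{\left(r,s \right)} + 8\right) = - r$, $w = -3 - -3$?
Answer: $-788$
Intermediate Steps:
$w = 0$ ($w = -3 + 3 = 0$)
$a{\left(r,s \right)} = -8 - \frac{r}{7}$ ($a{\left(r,s \right)} = -8 + \frac{\left(-1\right) r}{7} = -8 - \frac{r}{7}$)
$k{\left(K \right)} = 0$ ($k{\left(K \right)} = \left(-8 - \frac{K}{7}\right) 0 = 0$)
$k{\left(-56 \right)} - 788 = 0 - 788 = -788$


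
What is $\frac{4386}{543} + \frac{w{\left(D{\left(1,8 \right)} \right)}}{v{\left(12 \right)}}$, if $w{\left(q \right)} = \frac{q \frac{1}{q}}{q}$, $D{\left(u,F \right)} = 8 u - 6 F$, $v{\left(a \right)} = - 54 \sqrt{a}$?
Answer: $\frac{1462}{181} + \frac{\sqrt{3}}{12960} \approx 8.0775$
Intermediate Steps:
$D{\left(u,F \right)} = - 6 F + 8 u$
$w{\left(q \right)} = \frac{1}{q}$ ($w{\left(q \right)} = 1 \frac{1}{q} = \frac{1}{q}$)
$\frac{4386}{543} + \frac{w{\left(D{\left(1,8 \right)} \right)}}{v{\left(12 \right)}} = \frac{4386}{543} + \frac{1}{\left(\left(-6\right) 8 + 8 \cdot 1\right) \left(- 54 \sqrt{12}\right)} = 4386 \cdot \frac{1}{543} + \frac{1}{\left(-48 + 8\right) \left(- 54 \cdot 2 \sqrt{3}\right)} = \frac{1462}{181} + \frac{1}{\left(-40\right) \left(- 108 \sqrt{3}\right)} = \frac{1462}{181} - \frac{\left(- \frac{1}{324}\right) \sqrt{3}}{40} = \frac{1462}{181} + \frac{\sqrt{3}}{12960}$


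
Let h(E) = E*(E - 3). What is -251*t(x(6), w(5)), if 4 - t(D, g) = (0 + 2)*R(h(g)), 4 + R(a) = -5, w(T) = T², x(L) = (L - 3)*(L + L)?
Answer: -5522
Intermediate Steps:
x(L) = 2*L*(-3 + L) (x(L) = (-3 + L)*(2*L) = 2*L*(-3 + L))
h(E) = E*(-3 + E)
R(a) = -9 (R(a) = -4 - 5 = -9)
t(D, g) = 22 (t(D, g) = 4 - (0 + 2)*(-9) = 4 - 2*(-9) = 4 - 1*(-18) = 4 + 18 = 22)
-251*t(x(6), w(5)) = -251*22 = -5522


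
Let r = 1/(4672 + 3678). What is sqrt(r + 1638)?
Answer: sqrt(4568218534)/1670 ≈ 40.472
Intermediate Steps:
r = 1/8350 ≈ 0.00011976
sqrt(r + 1638) = sqrt(1/8350 + 1638) = sqrt(13677301/8350) = sqrt(4568218534)/1670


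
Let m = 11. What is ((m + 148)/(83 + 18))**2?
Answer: 25281/10201 ≈ 2.4783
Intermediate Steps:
((m + 148)/(83 + 18))**2 = ((11 + 148)/(83 + 18))**2 = (159/101)**2 = 25281/10201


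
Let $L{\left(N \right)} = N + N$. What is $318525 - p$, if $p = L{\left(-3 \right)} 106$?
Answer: $319161$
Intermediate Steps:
$L{\left(N \right)} = 2 N$
$p = -636$ ($p = 2 \left(-3\right) 106 = \left(-6\right) 106 = -636$)
$318525 - p = 318525 - -636 = 318525 + 636 = 319161$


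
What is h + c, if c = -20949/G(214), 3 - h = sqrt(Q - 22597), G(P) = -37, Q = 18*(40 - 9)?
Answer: 21060/37 - I*sqrt(22039) ≈ 569.19 - 148.46*I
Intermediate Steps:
Q = 558 (Q = 18*31 = 558)
h = 3 - I*sqrt(22039) (h = 3 - sqrt(558 - 22597) = 3 - sqrt(-22039) = 3 - I*sqrt(22039) ≈ 3.0 - 148.46*I)
c = 20949/37 (c = -20949/(-37) = -20949*(-1/37) = 20949/37 ≈ 566.19)
h + c = (3 - I*sqrt(22039)) + 20949/37 = 21060/37 - I*sqrt(22039)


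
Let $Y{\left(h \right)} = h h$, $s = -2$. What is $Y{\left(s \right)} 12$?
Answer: $48$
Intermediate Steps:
$Y{\left(h \right)} = h^{2}$
$Y{\left(s \right)} 12 = \left(-2\right)^{2} \cdot 12 = 4 \cdot 12 = 48$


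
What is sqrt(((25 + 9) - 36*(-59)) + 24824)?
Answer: 3*sqrt(2998) ≈ 164.26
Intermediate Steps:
sqrt(((25 + 9) - 36*(-59)) + 24824) = sqrt((34 + 2124) + 24824) = sqrt(2158 + 24824) = sqrt(26982) = 3*sqrt(2998)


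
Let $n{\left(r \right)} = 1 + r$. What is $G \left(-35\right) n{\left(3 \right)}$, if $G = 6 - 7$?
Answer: $140$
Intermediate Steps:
$G = -1$ ($G = 6 - 7 = -1$)
$G \left(-35\right) n{\left(3 \right)} = \left(-1\right) \left(-35\right) \left(1 + 3\right) = 35 \cdot 4 = 140$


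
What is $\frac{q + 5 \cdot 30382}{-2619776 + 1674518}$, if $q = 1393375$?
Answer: $- \frac{515095}{315086} \approx -1.6348$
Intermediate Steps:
$\frac{q + 5 \cdot 30382}{-2619776 + 1674518} = \frac{1393375 + 5 \cdot 30382}{-2619776 + 1674518} = \frac{1393375 + 151910}{-945258} = 1545285 \left(- \frac{1}{945258}\right) = - \frac{515095}{315086}$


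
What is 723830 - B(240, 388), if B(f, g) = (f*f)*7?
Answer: 320630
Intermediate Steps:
B(f, g) = 7*f² (B(f, g) = f²*7 = 7*f²)
723830 - B(240, 388) = 723830 - 7*240² = 723830 - 7*57600 = 723830 - 1*403200 = 723830 - 403200 = 320630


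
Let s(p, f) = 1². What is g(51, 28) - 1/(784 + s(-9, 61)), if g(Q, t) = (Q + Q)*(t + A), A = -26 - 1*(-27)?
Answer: 2322029/785 ≈ 2958.0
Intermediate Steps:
s(p, f) = 1
A = 1 (A = -26 + 27 = 1)
g(Q, t) = 2*Q*(1 + t) (g(Q, t) = (Q + Q)*(t + 1) = (2*Q)*(1 + t) = 2*Q*(1 + t))
g(51, 28) - 1/(784 + s(-9, 61)) = 2*51*(1 + 28) - 1/(784 + 1) = 2*51*29 - 1/785 = 2958 - 1*1/785 = 2958 - 1/785 = 2322029/785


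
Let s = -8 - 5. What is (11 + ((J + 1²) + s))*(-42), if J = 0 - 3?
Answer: 168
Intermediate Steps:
J = -3
s = -13
(11 + ((J + 1²) + s))*(-42) = (11 + ((-3 + 1²) - 13))*(-42) = (11 + ((-3 + 1) - 13))*(-42) = (11 + (-2 - 13))*(-42) = (11 - 15)*(-42) = -4*(-42) = 168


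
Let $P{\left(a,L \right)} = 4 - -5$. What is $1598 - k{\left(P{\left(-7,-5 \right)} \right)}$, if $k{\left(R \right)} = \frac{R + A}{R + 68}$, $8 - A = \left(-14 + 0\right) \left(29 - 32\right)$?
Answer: $\frac{123071}{77} \approx 1598.3$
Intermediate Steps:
$A = -34$ ($A = 8 - \left(-14 + 0\right) \left(29 - 32\right) = 8 - \left(-14\right) \left(-3\right) = 8 - 42 = -34$)
$P{\left(a,L \right)} = 9$ ($P{\left(a,L \right)} = 4 + 5 = 9$)
$k{\left(R \right)} = \frac{-34 + R}{68 + R}$ ($k{\left(R \right)} = \frac{R - 34}{R + 68} = \frac{-34 + R}{68 + R}$)
$1598 - k{\left(P{\left(-7,-5 \right)} \right)} = 1598 - \frac{-34 + 9}{68 + 9} = 1598 - \frac{1}{77} \left(-25\right) = 1598 - - \frac{25}{77} = 1598 + \frac{25}{77} = \frac{123071}{77}$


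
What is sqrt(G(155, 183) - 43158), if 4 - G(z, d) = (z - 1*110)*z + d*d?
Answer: I*sqrt(83618) ≈ 289.17*I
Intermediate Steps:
G(z, d) = 4 - d**2 - z*(-110 + z) (G(z, d) = 4 - ((z - 1*110)*z + d*d) = 4 - ((z - 110)*z + d**2) = 4 - ((-110 + z)*z + d**2) = 4 - (z*(-110 + z) + d**2) = 4 - (d**2 + z*(-110 + z)) = 4 + (-d**2 - z*(-110 + z)) = 4 - d**2 - z*(-110 + z))
sqrt(G(155, 183) - 43158) = sqrt((4 - 1*183**2 - 1*155**2 + 110*155) - 43158) = sqrt((4 - 1*33489 - 1*24025 + 17050) - 43158) = sqrt((4 - 33489 - 24025 + 17050) - 43158) = sqrt(-40460 - 43158) = sqrt(-83618) = I*sqrt(83618)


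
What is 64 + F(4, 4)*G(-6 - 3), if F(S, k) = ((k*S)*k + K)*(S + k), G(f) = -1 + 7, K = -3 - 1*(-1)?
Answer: 3040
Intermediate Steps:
K = -2 (K = -3 + 1 = -2)
G(f) = 6
F(S, k) = (-2 + S*k²)*(S + k) (F(S, k) = ((k*S)*k - 2)*(S + k) = ((S*k)*k - 2)*(S + k) = (S*k² - 2)*(S + k) = (-2 + S*k²)*(S + k))
64 + F(4, 4)*G(-6 - 3) = 64 + (-2*4 - 2*4 + 4*4³ + 4²*4²)*6 = 64 + (-8 - 8 + 4*64 + 16*16)*6 = 64 + (-8 - 8 + 256 + 256)*6 = 64 + 496*6 = 64 + 2976 = 3040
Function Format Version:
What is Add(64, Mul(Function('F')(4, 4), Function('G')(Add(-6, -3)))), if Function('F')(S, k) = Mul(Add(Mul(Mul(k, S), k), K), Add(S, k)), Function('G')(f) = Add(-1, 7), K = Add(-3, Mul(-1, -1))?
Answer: 3040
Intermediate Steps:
K = -2 (K = Add(-3, 1) = -2)
Function('G')(f) = 6
Function('F')(S, k) = Mul(Add(-2, Mul(S, Pow(k, 2))), Add(S, k)) (Function('F')(S, k) = Mul(Add(Mul(Mul(k, S), k), -2), Add(S, k)) = Mul(Add(Mul(Mul(S, k), k), -2), Add(S, k)) = Mul(Add(Mul(S, Pow(k, 2)), -2), Add(S, k)) = Mul(Add(-2, Mul(S, Pow(k, 2))), Add(S, k)))
Add(64, Mul(Function('F')(4, 4), Function('G')(Add(-6, -3)))) = Add(64, Mul(Add(Mul(-2, 4), Mul(-2, 4), Mul(4, Pow(4, 3)), Mul(Pow(4, 2), Pow(4, 2))), 6)) = Add(64, Mul(Add(-8, -8, Mul(4, 64), Mul(16, 16)), 6)) = Add(64, Mul(Add(-8, -8, 256, 256), 6)) = Add(64, Mul(496, 6)) = Add(64, 2976) = 3040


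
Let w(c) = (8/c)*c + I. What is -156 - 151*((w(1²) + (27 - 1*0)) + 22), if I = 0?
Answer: -8763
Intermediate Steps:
w(c) = 8 (w(c) = (8/c)*c + 0 = 8 + 0 = 8)
-156 - 151*((w(1²) + (27 - 1*0)) + 22) = -156 - 151*((8 + (27 - 1*0)) + 22) = -156 - 151*((8 + (27 + 0)) + 22) = -156 - 151*((8 + 27) + 22) = -156 - 151*(35 + 22) = -156 - 151*57 = -156 - 8607 = -8763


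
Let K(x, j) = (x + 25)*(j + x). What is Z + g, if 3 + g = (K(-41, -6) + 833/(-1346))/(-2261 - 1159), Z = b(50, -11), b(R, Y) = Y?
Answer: -65457839/4603320 ≈ -14.220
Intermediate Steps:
K(x, j) = (25 + x)*(j + x)
Z = -11
g = -14821319/4603320 (g = -3 + (((-41)² + 25*(-6) + 25*(-41) - 6*(-41)) + 833/(-1346))/(-2261 - 1159) = -3 + ((1681 - 150 - 1025 + 246) + 833*(-1/1346))/(-3420) = -3 + (752 - 833/1346)*(-1/3420) = -3 + (1011359/1346)*(-1/3420) = -3 - 1011359/4603320 = -14821319/4603320 ≈ -3.2197)
Z + g = -11 - 14821319/4603320 = -65457839/4603320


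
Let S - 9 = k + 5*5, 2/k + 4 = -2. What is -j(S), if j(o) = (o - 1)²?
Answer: -9604/9 ≈ -1067.1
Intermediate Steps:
k = -⅓ (k = 2/(-4 - 2) = 2/(-6) = 2*(-⅙) = -⅓ ≈ -0.33333)
S = 101/3 (S = 9 + (-⅓ + 5*5) = 9 + (-⅓ + 25) = 9 + 74/3 = 101/3 ≈ 33.667)
j(o) = (-1 + o)²
-j(S) = -(-1 + 101/3)² = -(98/3)² = -1*9604/9 = -9604/9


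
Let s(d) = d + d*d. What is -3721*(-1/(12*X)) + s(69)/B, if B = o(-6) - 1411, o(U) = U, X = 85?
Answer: 346057/1445340 ≈ 0.23943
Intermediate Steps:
s(d) = d + d²
B = -1417 (B = -6 - 1411 = -1417)
-3721*(-1/(12*X)) + s(69)/B = -3721/((-12*85)) + (69*(1 + 69))/(-1417) = -3721/(-1020) + (69*70)*(-1/1417) = -3721*(-1/1020) + 4830*(-1/1417) = 3721/1020 - 4830/1417 = 346057/1445340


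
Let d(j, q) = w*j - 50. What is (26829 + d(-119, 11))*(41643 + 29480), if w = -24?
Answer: 2107730105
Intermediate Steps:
d(j, q) = -50 - 24*j (d(j, q) = -24*j - 50 = -50 - 24*j)
(26829 + d(-119, 11))*(41643 + 29480) = (26829 + (-50 - 24*(-119)))*(41643 + 29480) = (26829 + (-50 + 2856))*71123 = (26829 + 2806)*71123 = 29635*71123 = 2107730105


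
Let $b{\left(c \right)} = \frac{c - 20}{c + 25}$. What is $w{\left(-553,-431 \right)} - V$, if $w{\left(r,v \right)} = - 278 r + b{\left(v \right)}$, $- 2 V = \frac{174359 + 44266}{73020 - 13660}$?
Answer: $\frac{1997350485}{12992} \approx 1.5374 \cdot 10^{5}$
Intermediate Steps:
$b{\left(c \right)} = \frac{-20 + c}{25 + c}$
$V = - \frac{825}{448}$ ($V = - \frac{\left(174359 + 44266\right) \frac{1}{73020 - 13660}}{2} = - \frac{218625 \cdot \frac{1}{59360}}{2} = \left(- \frac{1}{2}\right) \frac{825}{224} = - \frac{825}{448} \approx -1.8415$)
$w{\left(r,v \right)} = - 278 r + \frac{-20 + v}{25 + v}$
$w{\left(-553,-431 \right)} - V = \frac{-20 - 431 - - 153734 \left(25 - 431\right)}{25 - 431} - - \frac{825}{448} = \frac{-20 - 431 - \left(-153734\right) \left(-406\right)}{-406} + \frac{825}{448} = - \frac{-20 - 431 - 62416004}{406} + \frac{825}{448} = \left(- \frac{1}{406}\right) \left(-62416455\right) + \frac{825}{448} = \frac{62416455}{406} + \frac{825}{448} = \frac{1997350485}{12992}$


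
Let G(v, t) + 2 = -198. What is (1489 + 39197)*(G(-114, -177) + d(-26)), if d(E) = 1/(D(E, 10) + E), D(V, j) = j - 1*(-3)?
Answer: -105824286/13 ≈ -8.1403e+6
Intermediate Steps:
G(v, t) = -200 (G(v, t) = -2 - 198 = -200)
D(V, j) = 3 + j (D(V, j) = j + 3 = 3 + j)
d(E) = 1/(13 + E) (d(E) = 1/((3 + 10) + E) = 1/(13 + E))
(1489 + 39197)*(G(-114, -177) + d(-26)) = (1489 + 39197)*(-200 + 1/(13 - 26)) = 40686*(-200 + 1/(-13)) = 40686*(-200 - 1/13) = 40686*(-2601/13) = -105824286/13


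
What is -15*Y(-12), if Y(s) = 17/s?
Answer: 85/4 ≈ 21.250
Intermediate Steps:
-15*Y(-12) = -255/(-12) = -255*(-1)/12 = -15*(-17/12) = 85/4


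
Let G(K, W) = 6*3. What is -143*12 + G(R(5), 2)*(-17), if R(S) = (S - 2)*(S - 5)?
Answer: -2022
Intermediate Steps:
R(S) = (-5 + S)*(-2 + S) (R(S) = (-2 + S)*(-5 + S) = (-5 + S)*(-2 + S))
G(K, W) = 18
-143*12 + G(R(5), 2)*(-17) = -143*12 + 18*(-17) = -1716 - 306 = -2022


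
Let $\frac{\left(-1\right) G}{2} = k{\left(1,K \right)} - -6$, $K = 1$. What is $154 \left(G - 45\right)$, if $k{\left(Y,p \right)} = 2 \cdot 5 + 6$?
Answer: $-13706$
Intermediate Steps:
$k{\left(Y,p \right)} = 16$ ($k{\left(Y,p \right)} = 10 + 6 = 16$)
$G = -44$ ($G = - 2 \left(16 - -6\right) = - 2 \left(16 + 6\right) = \left(-2\right) 22 = -44$)
$154 \left(G - 45\right) = 154 \left(-44 - 45\right) = 154 \left(-89\right) = -13706$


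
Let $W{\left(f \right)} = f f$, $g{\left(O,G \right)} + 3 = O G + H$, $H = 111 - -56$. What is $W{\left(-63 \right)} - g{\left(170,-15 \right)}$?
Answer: $6355$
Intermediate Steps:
$H = 167$ ($H = 111 + 56 = 167$)
$g{\left(O,G \right)} = 164 + G O$ ($g{\left(O,G \right)} = -3 + \left(O G + 167\right) = -3 + \left(G O + 167\right) = -3 + \left(167 + G O\right) = 164 + G O$)
$W{\left(f \right)} = f^{2}$
$W{\left(-63 \right)} - g{\left(170,-15 \right)} = \left(-63\right)^{2} - \left(164 - 2550\right) = 3969 - \left(164 - 2550\right) = 3969 - -2386 = 3969 + 2386 = 6355$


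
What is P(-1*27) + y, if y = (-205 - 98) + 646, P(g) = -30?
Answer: 313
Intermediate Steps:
y = 343 (y = -303 + 646 = 343)
P(-1*27) + y = -30 + 343 = 313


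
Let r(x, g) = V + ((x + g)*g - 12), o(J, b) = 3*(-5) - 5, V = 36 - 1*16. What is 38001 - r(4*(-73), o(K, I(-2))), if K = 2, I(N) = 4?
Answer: 31753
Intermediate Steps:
V = 20 (V = 36 - 16 = 20)
o(J, b) = -20 (o(J, b) = -15 - 5 = -20)
r(x, g) = 8 + g*(g + x) (r(x, g) = 20 + ((x + g)*g - 12) = 20 + ((g + x)*g - 12) = 20 + (g*(g + x) - 12) = 20 + (-12 + g*(g + x)) = 8 + g*(g + x))
38001 - r(4*(-73), o(K, I(-2))) = 38001 - (8 + (-20)² - 80*(-73)) = 38001 - (8 + 400 - 20*(-292)) = 38001 - (8 + 400 + 5840) = 38001 - 1*6248 = 38001 - 6248 = 31753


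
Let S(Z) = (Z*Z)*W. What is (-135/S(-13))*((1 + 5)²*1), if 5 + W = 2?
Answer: 1620/169 ≈ 9.5858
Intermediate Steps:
W = -3 (W = -5 + 2 = -3)
S(Z) = -3*Z² (S(Z) = (Z*Z)*(-3) = Z²*(-3) = -3*Z²)
(-135/S(-13))*((1 + 5)²*1) = (-135/((-3*(-13)²)))*((1 + 5)²*1) = (-135/((-3*169)))*(6²*1) = (-135/(-507))*(36*1) = -135*(-1/507)*36 = (45/169)*36 = 1620/169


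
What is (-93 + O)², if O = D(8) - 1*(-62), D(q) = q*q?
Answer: 1089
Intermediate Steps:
D(q) = q²
O = 126 (O = 8² - 1*(-62) = 64 + 62 = 126)
(-93 + O)² = (-93 + 126)² = 33² = 1089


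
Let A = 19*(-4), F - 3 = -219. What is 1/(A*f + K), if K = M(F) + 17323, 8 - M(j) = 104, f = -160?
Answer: 1/29387 ≈ 3.4029e-5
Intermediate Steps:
F = -216 (F = 3 - 219 = -216)
A = -76
M(j) = -96 (M(j) = 8 - 1*104 = 8 - 104 = -96)
K = 17227 (K = -96 + 17323 = 17227)
1/(A*f + K) = 1/(-76*(-160) + 17227) = 1/(12160 + 17227) = 1/29387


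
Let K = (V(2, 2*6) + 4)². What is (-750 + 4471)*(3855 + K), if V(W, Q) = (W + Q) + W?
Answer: 15832855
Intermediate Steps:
V(W, Q) = Q + 2*W (V(W, Q) = (Q + W) + W = Q + 2*W)
K = 400 (K = ((2*6 + 2*2) + 4)² = ((12 + 4) + 4)² = (16 + 4)² = 20² = 400)
(-750 + 4471)*(3855 + K) = (-750 + 4471)*(3855 + 400) = 3721*4255 = 15832855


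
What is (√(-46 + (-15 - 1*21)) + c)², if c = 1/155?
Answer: -1970049/24025 + 2*I*√82/155 ≈ -82.0 + 0.11684*I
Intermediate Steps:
c = 1/155 ≈ 0.0064516
(√(-46 + (-15 - 1*21)) + c)² = (√(-46 + (-15 - 1*21)) + 1/155)² = (√(-46 + (-15 - 21)) + 1/155)² = (√(-46 - 36) + 1/155)² = (√(-82) + 1/155)² = (I*√82 + 1/155)² = (1/155 + I*√82)²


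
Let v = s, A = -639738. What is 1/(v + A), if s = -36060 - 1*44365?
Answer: -1/720163 ≈ -1.3886e-6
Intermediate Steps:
s = -80425 (s = -36060 - 44365 = -80425)
v = -80425
1/(v + A) = 1/(-80425 - 639738) = 1/(-720163) = -1/720163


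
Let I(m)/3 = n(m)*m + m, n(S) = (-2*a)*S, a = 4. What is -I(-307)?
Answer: 2262897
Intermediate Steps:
n(S) = -8*S (n(S) = (-2*4)*S = -8*S)
I(m) = -24*m² + 3*m (I(m) = 3*((-8*m)*m + m) = 3*(-8*m² + m) = 3*(m - 8*m²) = -24*m² + 3*m)
-I(-307) = -3*(-307)*(1 - 8*(-307)) = -3*(-307)*(1 + 2456) = -3*(-307)*2457 = -1*(-2262897) = 2262897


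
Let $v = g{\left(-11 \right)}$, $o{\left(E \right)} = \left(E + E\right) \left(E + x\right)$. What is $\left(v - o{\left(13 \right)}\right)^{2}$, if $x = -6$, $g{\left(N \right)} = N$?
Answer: $37249$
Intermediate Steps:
$o{\left(E \right)} = 2 E \left(-6 + E\right)$ ($o{\left(E \right)} = \left(E + E\right) \left(E - 6\right) = 2 E \left(-6 + E\right)$)
$v = -11$
$\left(v - o{\left(13 \right)}\right)^{2} = \left(-11 - 2 \cdot 13 \left(-6 + 13\right)\right)^{2} = \left(-11 - 2 \cdot 13 \cdot 7\right)^{2} = \left(-11 - 182\right)^{2} = \left(-193\right)^{2} = 37249$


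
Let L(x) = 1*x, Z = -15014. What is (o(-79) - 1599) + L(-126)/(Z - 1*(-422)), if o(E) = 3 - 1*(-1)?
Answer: -3879019/2432 ≈ -1595.0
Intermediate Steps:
L(x) = x
o(E) = 4 (o(E) = 3 + 1 = 4)
(o(-79) - 1599) + L(-126)/(Z - 1*(-422)) = (4 - 1599) - 126/(-15014 - 1*(-422)) = -1595 - 126/(-15014 + 422) = -1595 - 126/(-14592) = -1595 - 126*(-1/14592) = -1595 + 21/2432 = -3879019/2432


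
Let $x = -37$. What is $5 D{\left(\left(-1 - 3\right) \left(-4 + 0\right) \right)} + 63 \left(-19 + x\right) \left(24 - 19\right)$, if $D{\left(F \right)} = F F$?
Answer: $-16360$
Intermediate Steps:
$D{\left(F \right)} = F^{2}$
$5 D{\left(\left(-1 - 3\right) \left(-4 + 0\right) \right)} + 63 \left(-19 + x\right) \left(24 - 19\right) = 5 \left(\left(-1 - 3\right) \left(-4 + 0\right)\right)^{2} + 63 \left(-19 - 37\right) \left(24 - 19\right) = 5 \left(\left(-4\right) \left(-4\right)\right)^{2} + 63 \left(\left(-56\right) 5\right) = 5 \cdot 16^{2} + 63 \left(-280\right) = 5 \cdot 256 - 17640 = 1280 - 17640 = -16360$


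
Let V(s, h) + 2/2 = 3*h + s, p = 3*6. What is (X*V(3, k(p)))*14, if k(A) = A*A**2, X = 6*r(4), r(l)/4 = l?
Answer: 23517312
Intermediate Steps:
r(l) = 4*l
p = 18
X = 96 (X = 6*(4*4) = 6*16 = 96)
k(A) = A**3
V(s, h) = -1 + s + 3*h (V(s, h) = -1 + (3*h + s) = -1 + (s + 3*h) = -1 + s + 3*h)
(X*V(3, k(p)))*14 = (96*(-1 + 3 + 3*18**3))*14 = (96*(-1 + 3 + 3*5832))*14 = (96*(-1 + 3 + 17496))*14 = (96*17498)*14 = 1679808*14 = 23517312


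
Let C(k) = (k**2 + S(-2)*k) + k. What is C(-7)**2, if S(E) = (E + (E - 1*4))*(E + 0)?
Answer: 4900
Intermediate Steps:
S(E) = E*(-4 + 2*E) (S(E) = (E + (E - 4))*E = (E + (-4 + E))*E = (-4 + 2*E)*E = E*(-4 + 2*E))
C(k) = k**2 + 17*k (C(k) = (k**2 + (2*(-2)*(-2 - 2))*k) + k = (k**2 + (2*(-2)*(-4))*k) + k = (k**2 + 16*k) + k = k**2 + 17*k)
C(-7)**2 = (-7*(17 - 7))**2 = (-7*10)**2 = (-70)**2 = 4900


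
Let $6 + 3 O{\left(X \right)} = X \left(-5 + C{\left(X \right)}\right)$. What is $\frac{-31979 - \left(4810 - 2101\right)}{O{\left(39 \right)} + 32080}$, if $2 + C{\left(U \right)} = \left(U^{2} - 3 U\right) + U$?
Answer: $- \frac{17344}{25373} \approx -0.68356$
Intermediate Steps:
$C{\left(U \right)} = -2 + U^{2} - 2 U$ ($C{\left(U \right)} = -2 + \left(\left(U^{2} - 3 U\right) + U\right) = -2 + \left(U^{2} - 2 U\right) = -2 + U^{2} - 2 U$)
$O{\left(X \right)} = -2 + \frac{X \left(-7 + X^{2} - 2 X\right)}{3}$ ($O{\left(X \right)} = -2 + \frac{X \left(-5 - \left(2 - X^{2} + 2 X\right)\right)}{3} = -2 + \frac{X \left(-7 + X^{2} - 2 X\right)}{3}$)
$\frac{-31979 - \left(4810 - 2101\right)}{O{\left(39 \right)} + 32080} = \frac{-31979 - \left(4810 - 2101\right)}{\left(-2 - 91 - \frac{2 \cdot 39^{2}}{3} + \frac{39^{3}}{3}\right) + 32080} = \frac{-31979 - 2709}{\left(-2 - 91 - 1014 + \frac{1}{3} \cdot 59319\right) + 32080} = \frac{-31979 - 2709}{\left(-2 - 91 - 1014 + 19773\right) + 32080} = \frac{-31979 + \left(-6302 + 3593\right)}{18666 + 32080} = \frac{-31979 - 2709}{50746} = \left(-34688\right) \frac{1}{50746} = - \frac{17344}{25373}$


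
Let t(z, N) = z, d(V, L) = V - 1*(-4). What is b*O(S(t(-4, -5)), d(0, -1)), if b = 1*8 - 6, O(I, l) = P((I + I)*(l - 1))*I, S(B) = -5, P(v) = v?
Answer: 300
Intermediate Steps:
d(V, L) = 4 + V (d(V, L) = V + 4 = 4 + V)
O(I, l) = 2*I²*(-1 + l) (O(I, l) = ((I + I)*(l - 1))*I = ((2*I)*(-1 + l))*I = (2*I*(-1 + l))*I = 2*I²*(-1 + l))
b = 2 (b = 8 - 6 = 2)
b*O(S(t(-4, -5)), d(0, -1)) = 2*(2*(-5)²*(-1 + (4 + 0))) = 2*(2*25*(-1 + 4)) = 2*(2*25*3) = 2*150 = 300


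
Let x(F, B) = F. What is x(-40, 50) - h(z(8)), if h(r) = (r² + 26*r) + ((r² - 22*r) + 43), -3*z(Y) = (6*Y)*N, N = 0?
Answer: -83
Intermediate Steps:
z(Y) = 0 (z(Y) = -6*Y*0/3 = -⅓*0 = 0)
h(r) = 43 + 2*r² + 4*r (h(r) = (r² + 26*r) + (43 + r² - 22*r) = 43 + 2*r² + 4*r)
x(-40, 50) - h(z(8)) = -40 - (43 + 2*0² + 4*0) = -40 - (43 + 2*0 + 0) = -40 - (43 + 0 + 0) = -40 - 1*43 = -40 - 43 = -83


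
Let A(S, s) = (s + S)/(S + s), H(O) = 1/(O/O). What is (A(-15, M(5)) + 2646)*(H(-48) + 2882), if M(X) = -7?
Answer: 7631301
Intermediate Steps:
H(O) = 1 (H(O) = 1/1 = 1)
A(S, s) = 1 (A(S, s) = (S + s)/(S + s) = 1)
(A(-15, M(5)) + 2646)*(H(-48) + 2882) = (1 + 2646)*(1 + 2882) = 2647*2883 = 7631301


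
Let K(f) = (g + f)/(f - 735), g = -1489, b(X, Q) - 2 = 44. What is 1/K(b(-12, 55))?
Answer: 53/111 ≈ 0.47748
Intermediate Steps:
b(X, Q) = 46 (b(X, Q) = 2 + 44 = 46)
K(f) = (-1489 + f)/(-735 + f) (K(f) = (-1489 + f)/(f - 735) = (-1489 + f)/(-735 + f))
1/K(b(-12, 55)) = 1/((-1489 + 46)/(-735 + 46)) = 1/(-1443/(-689)) = 1/(-1/689*(-1443)) = 1/(111/53) = 53/111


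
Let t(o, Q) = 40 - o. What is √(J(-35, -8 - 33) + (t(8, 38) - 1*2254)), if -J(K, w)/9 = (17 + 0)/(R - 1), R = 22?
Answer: I*√109235/7 ≈ 47.215*I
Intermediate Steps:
J(K, w) = -51/7 (J(K, w) = -9*(17 + 0)/(22 - 1) = -153/21 = -9*17/21 = -51/7)
√(J(-35, -8 - 33) + (t(8, 38) - 1*2254)) = √(-51/7 + ((40 - 1*8) - 1*2254)) = √(-51/7 + ((40 - 8) - 2254)) = √(-51/7 + (32 - 2254)) = √(-51/7 - 2222) = √(-15605/7) = I*√109235/7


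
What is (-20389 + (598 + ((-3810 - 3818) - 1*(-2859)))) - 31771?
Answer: -56331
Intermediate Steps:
(-20389 + (598 + ((-3810 - 3818) - 1*(-2859)))) - 31771 = (-20389 + (598 + (-7628 + 2859))) - 31771 = (-20389 + (598 - 4769)) - 31771 = (-20389 - 4171) - 31771 = -24560 - 31771 = -56331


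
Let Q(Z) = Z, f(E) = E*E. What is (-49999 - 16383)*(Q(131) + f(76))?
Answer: -392118474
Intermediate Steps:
f(E) = E**2
(-49999 - 16383)*(Q(131) + f(76)) = (-49999 - 16383)*(131 + 76**2) = -66382*(131 + 5776) = -66382*5907 = -392118474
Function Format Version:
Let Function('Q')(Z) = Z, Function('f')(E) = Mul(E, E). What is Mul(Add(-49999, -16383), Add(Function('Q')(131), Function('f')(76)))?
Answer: -392118474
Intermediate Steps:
Function('f')(E) = Pow(E, 2)
Mul(Add(-49999, -16383), Add(Function('Q')(131), Function('f')(76))) = Mul(Add(-49999, -16383), Add(131, Pow(76, 2))) = Mul(-66382, Add(131, 5776)) = Mul(-66382, 5907) = -392118474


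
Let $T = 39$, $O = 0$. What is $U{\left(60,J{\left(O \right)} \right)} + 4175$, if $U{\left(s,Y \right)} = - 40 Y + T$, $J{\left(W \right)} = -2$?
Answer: $4294$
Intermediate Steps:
$U{\left(s,Y \right)} = 39 - 40 Y$ ($U{\left(s,Y \right)} = - 40 Y + 39 = 39 - 40 Y$)
$U{\left(60,J{\left(O \right)} \right)} + 4175 = \left(39 - -80\right) + 4175 = \left(39 + 80\right) + 4175 = 119 + 4175 = 4294$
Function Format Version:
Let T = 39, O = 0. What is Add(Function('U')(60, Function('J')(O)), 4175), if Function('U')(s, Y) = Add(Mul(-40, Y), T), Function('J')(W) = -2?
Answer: 4294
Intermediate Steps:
Function('U')(s, Y) = Add(39, Mul(-40, Y)) (Function('U')(s, Y) = Add(Mul(-40, Y), 39) = Add(39, Mul(-40, Y)))
Add(Function('U')(60, Function('J')(O)), 4175) = Add(Add(39, Mul(-40, -2)), 4175) = Add(Add(39, 80), 4175) = Add(119, 4175) = 4294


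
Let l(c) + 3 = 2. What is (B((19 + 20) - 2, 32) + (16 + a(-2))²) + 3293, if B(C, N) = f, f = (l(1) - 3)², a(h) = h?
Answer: 3505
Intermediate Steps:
l(c) = -1 (l(c) = -3 + 2 = -1)
f = 16 (f = (-1 - 3)² = (-4)² = 16)
B(C, N) = 16
(B((19 + 20) - 2, 32) + (16 + a(-2))²) + 3293 = (16 + (16 - 2)²) + 3293 = (16 + 14²) + 3293 = (16 + 196) + 3293 = 212 + 3293 = 3505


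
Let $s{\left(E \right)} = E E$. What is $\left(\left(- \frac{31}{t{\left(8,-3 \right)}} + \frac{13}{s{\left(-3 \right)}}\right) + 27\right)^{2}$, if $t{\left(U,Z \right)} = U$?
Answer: $\frac{3129361}{5184} \approx 603.66$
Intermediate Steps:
$s{\left(E \right)} = E^{2}$
$\left(\left(- \frac{31}{t{\left(8,-3 \right)}} + \frac{13}{s{\left(-3 \right)}}\right) + 27\right)^{2} = \left(\left(- \frac{31}{8} + \frac{13}{\left(-3\right)^{2}}\right) + 27\right)^{2} = \left(\left(\left(-31\right) \frac{1}{8} + \frac{13}{9}\right) + 27\right)^{2} = \left(\left(- \frac{31}{8} + 13 \cdot \frac{1}{9}\right) + 27\right)^{2} = \left(\left(- \frac{31}{8} + \frac{13}{9}\right) + 27\right)^{2} = \left(- \frac{175}{72} + 27\right)^{2} = \left(\frac{1769}{72}\right)^{2} = \frac{3129361}{5184}$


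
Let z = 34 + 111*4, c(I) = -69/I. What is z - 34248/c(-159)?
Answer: -1804150/23 ≈ -78441.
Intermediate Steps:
z = 478 (z = 34 + 444 = 478)
z - 34248/c(-159) = 478 - 34248/((-69/(-159))) = 478 - 34248/((-69*(-1/159))) = 478 - 34248/23/53 = 478 - 34248*53/23 = 478 - 1815144/23 = -1804150/23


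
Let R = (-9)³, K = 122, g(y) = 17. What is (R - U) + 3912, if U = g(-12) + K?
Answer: 3044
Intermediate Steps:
R = -729
U = 139 (U = 17 + 122 = 139)
(R - U) + 3912 = (-729 - 1*139) + 3912 = (-729 - 139) + 3912 = -868 + 3912 = 3044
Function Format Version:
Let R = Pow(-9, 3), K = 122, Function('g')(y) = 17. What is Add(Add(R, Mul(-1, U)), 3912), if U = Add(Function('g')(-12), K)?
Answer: 3044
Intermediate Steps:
R = -729
U = 139 (U = Add(17, 122) = 139)
Add(Add(R, Mul(-1, U)), 3912) = Add(Add(-729, Mul(-1, 139)), 3912) = Add(Add(-729, -139), 3912) = Add(-868, 3912) = 3044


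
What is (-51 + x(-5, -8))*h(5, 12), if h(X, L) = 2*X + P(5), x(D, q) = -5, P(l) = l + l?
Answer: -1120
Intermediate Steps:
P(l) = 2*l
h(X, L) = 10 + 2*X (h(X, L) = 2*X + 2*5 = 2*X + 10 = 10 + 2*X)
(-51 + x(-5, -8))*h(5, 12) = (-51 - 5)*(10 + 2*5) = -56*(10 + 10) = -56*20 = -1120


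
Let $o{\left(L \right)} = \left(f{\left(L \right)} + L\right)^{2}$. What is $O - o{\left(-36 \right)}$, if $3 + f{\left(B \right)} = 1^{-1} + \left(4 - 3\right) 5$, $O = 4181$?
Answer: $3092$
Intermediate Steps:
$f{\left(B \right)} = 3$ ($f{\left(B \right)} = -3 + \left(1^{-1} + \left(4 - 3\right) 5\right) = -3 + \left(1 + 1 \cdot 5\right) = -3 + \left(1 + 5\right) = -3 + 6 = 3$)
$o{\left(L \right)} = \left(3 + L\right)^{2}$
$O - o{\left(-36 \right)} = 4181 - \left(3 - 36\right)^{2} = 4181 - \left(-33\right)^{2} = 4181 - 1089 = 3092$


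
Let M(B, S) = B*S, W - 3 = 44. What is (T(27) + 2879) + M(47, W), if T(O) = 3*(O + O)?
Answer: 5250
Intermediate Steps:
W = 47 (W = 3 + 44 = 47)
T(O) = 6*O (T(O) = 3*(2*O) = 6*O)
(T(27) + 2879) + M(47, W) = (6*27 + 2879) + 47*47 = (162 + 2879) + 2209 = 3041 + 2209 = 5250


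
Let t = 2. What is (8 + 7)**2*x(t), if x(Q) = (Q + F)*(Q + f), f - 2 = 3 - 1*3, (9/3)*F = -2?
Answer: 1200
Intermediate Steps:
F = -2/3 (F = (1/3)*(-2) = -2/3 ≈ -0.66667)
f = 2 (f = 2 + (3 - 1*3) = 2 + (3 - 3) = 2 + 0 = 2)
x(Q) = (2 + Q)*(-2/3 + Q) (x(Q) = (Q - 2/3)*(Q + 2) = (-2/3 + Q)*(2 + Q) = (2 + Q)*(-2/3 + Q))
(8 + 7)**2*x(t) = (8 + 7)**2*(-4/3 + 2**2 + (4/3)*2) = 15**2*(-4/3 + 4 + 8/3) = 225*(16/3) = 1200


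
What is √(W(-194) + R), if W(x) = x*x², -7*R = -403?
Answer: I*√357764995/7 ≈ 2702.1*I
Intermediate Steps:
R = 403/7 (R = -⅐*(-403) = 403/7 ≈ 57.571)
W(x) = x³
√(W(-194) + R) = √((-194)³ + 403/7) = √(-7301384 + 403/7) = √(-51109285/7) = I*√357764995/7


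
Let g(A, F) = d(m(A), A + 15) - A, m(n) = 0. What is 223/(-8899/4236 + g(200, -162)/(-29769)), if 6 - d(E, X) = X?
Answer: -3124514548/29242423 ≈ -106.85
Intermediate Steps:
d(E, X) = 6 - X
g(A, F) = -9 - 2*A (g(A, F) = (6 - (A + 15)) - A = (6 - (15 + A)) - A = (6 + (-15 - A)) - A = (-9 - A) - A = -9 - 2*A)
223/(-8899/4236 + g(200, -162)/(-29769)) = 223/(-8899/4236 + (-9 - 2*200)/(-29769)) = 223/(-8899*1/4236 + (-9 - 400)*(-1/29769)) = 223/(-8899/4236 - 409*(-1/29769)) = 223/(-8899/4236 + 409/29769) = 223/(-29242423/14011276) = 223*(-14011276/29242423) = -3124514548/29242423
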